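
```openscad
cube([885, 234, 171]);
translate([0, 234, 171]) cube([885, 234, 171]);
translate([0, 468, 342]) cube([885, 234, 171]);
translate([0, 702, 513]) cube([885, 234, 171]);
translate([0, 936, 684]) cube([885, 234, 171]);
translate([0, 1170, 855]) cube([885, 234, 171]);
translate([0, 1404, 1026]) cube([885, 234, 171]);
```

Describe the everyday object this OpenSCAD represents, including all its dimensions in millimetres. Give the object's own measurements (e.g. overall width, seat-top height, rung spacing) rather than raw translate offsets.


A straight staircase of 7 solid steps. Each step is 885 mm wide (x), 234 mm deep (y, the going) and 171 mm tall (the rise). The first step rests on the floor; each subsequent step sits one going further in +y and one rise higher in +z, directly behind and above the previous step with no overlap.


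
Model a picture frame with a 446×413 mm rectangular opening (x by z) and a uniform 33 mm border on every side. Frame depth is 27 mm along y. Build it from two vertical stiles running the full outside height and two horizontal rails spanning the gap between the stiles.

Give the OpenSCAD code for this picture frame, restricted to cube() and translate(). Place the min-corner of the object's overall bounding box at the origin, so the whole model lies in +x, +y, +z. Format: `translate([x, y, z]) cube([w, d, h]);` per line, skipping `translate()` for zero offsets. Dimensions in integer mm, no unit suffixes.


cube([33, 27, 479]);
translate([479, 0, 0]) cube([33, 27, 479]);
translate([33, 0, 0]) cube([446, 27, 33]);
translate([33, 0, 446]) cube([446, 27, 33]);


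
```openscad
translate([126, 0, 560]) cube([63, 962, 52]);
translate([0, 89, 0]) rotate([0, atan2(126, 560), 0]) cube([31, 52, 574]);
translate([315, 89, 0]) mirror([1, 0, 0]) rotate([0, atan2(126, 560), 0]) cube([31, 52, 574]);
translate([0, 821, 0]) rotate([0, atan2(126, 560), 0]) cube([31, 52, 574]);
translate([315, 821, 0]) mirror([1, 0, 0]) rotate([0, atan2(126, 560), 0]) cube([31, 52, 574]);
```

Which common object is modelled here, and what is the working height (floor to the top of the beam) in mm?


A sawhorse. The overall height is 612 mm.

A beam across two mirrored pairs of raked legs — a sawhorse. The beam's underside is at z = 560 (matching the legs' vertical rise in atan2(126, 560)) and the beam is 52 mm tall, so its top is at 560 + 52 = 612 mm. The raked legs top out at the beam's underside, so that is the highest point.


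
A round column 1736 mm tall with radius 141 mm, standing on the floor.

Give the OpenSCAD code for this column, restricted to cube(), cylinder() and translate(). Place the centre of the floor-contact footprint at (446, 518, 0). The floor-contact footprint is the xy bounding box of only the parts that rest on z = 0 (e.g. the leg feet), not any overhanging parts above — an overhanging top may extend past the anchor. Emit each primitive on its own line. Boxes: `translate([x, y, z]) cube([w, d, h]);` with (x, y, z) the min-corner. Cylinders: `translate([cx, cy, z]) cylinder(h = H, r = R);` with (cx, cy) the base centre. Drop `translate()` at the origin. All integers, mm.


translate([446, 518, 0]) cylinder(h = 1736, r = 141);


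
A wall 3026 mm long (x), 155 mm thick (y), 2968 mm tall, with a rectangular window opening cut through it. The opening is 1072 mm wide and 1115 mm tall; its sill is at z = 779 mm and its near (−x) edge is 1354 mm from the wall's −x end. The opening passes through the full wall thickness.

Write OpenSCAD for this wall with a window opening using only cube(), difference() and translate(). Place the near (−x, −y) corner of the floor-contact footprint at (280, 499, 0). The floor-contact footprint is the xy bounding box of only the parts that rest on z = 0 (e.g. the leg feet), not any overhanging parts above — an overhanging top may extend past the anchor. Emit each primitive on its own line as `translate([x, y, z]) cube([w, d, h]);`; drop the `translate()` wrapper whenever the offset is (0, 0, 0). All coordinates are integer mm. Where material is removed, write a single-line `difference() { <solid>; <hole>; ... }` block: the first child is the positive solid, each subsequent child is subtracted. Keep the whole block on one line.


difference() { translate([280, 499, 0]) cube([3026, 155, 2968]); translate([1634, 499, 779]) cube([1072, 155, 1115]); }


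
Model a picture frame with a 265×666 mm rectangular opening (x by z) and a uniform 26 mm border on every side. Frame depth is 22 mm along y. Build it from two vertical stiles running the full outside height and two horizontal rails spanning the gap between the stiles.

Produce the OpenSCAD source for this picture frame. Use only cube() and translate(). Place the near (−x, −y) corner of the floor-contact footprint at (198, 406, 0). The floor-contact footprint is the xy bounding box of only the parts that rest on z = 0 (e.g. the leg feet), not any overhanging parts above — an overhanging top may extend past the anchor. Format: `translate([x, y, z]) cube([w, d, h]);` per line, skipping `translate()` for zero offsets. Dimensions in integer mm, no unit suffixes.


translate([198, 406, 0]) cube([26, 22, 718]);
translate([489, 406, 0]) cube([26, 22, 718]);
translate([224, 406, 0]) cube([265, 22, 26]);
translate([224, 406, 692]) cube([265, 22, 26]);


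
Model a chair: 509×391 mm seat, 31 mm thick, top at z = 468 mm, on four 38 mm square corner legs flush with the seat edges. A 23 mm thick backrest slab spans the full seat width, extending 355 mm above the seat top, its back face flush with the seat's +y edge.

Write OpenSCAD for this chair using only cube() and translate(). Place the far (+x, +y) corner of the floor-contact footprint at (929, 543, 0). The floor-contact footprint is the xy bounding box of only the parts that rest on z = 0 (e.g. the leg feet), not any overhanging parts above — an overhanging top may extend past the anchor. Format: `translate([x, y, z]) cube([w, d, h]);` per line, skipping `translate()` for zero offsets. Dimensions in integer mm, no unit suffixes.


// leg_h = 468 - 31 = 437
translate([420, 152, 437]) cube([509, 391, 31]);
translate([420, 152, 0]) cube([38, 38, 437]);
translate([891, 152, 0]) cube([38, 38, 437]);
translate([420, 505, 0]) cube([38, 38, 437]);
translate([891, 505, 0]) cube([38, 38, 437]);
translate([420, 520, 468]) cube([509, 23, 355]);


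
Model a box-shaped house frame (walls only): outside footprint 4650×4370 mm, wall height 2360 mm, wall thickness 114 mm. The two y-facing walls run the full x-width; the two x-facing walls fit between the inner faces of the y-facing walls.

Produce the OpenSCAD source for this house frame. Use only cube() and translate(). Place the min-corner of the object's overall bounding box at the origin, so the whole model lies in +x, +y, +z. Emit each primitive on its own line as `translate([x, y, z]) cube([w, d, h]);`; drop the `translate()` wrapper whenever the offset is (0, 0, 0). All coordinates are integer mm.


cube([4650, 114, 2360]);
translate([0, 4256, 0]) cube([4650, 114, 2360]);
translate([0, 114, 0]) cube([114, 4142, 2360]);
translate([4536, 114, 0]) cube([114, 4142, 2360]);


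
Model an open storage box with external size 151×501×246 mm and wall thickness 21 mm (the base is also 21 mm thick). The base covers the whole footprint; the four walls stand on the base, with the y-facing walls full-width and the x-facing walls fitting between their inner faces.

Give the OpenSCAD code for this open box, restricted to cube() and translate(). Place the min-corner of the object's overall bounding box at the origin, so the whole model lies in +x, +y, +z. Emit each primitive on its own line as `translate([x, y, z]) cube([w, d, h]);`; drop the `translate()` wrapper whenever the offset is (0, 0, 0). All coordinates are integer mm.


cube([151, 501, 21]);
translate([0, 0, 21]) cube([151, 21, 225]);
translate([0, 480, 21]) cube([151, 21, 225]);
translate([0, 21, 21]) cube([21, 459, 225]);
translate([130, 21, 21]) cube([21, 459, 225]);


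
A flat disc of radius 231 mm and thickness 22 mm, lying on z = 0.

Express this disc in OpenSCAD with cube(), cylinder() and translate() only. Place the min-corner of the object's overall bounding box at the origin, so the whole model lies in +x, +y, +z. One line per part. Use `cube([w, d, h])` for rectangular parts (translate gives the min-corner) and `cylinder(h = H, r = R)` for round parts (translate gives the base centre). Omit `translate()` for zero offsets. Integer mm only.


translate([231, 231, 0]) cylinder(h = 22, r = 231);


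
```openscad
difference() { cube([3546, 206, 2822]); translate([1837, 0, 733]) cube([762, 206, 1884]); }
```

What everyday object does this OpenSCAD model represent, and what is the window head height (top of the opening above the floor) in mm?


A wall with a window opening. The window head height is 2617 mm.

A wall with a rectangular opening subtracted — a window. Sill at z = 733, opening 1884 mm tall, so the head is at 733 + 1884 = 2617 mm.


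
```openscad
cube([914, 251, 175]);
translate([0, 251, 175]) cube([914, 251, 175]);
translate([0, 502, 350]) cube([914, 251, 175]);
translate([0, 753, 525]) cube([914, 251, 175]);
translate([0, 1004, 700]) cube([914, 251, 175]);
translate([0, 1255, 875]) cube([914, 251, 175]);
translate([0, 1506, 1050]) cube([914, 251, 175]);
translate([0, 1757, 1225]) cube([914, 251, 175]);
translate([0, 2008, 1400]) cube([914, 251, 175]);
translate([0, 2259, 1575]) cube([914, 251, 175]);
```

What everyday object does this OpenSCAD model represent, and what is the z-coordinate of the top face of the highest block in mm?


A staircase. The total rise is 1750 mm.

10 identical blocks, each offset up and back from the previous — a staircase. Each step is 175 mm tall and there are 10 of them, so the total rise is 10 × 175 = 1750 mm.


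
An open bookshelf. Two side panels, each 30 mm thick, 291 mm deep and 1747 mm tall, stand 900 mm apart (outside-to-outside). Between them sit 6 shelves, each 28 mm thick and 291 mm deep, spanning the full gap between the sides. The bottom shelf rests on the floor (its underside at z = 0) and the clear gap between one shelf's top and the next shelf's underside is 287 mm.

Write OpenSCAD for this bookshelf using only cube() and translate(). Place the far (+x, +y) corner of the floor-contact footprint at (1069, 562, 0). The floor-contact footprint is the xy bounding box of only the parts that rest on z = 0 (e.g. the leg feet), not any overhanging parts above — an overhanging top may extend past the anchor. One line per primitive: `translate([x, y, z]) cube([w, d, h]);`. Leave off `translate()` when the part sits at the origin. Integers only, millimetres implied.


translate([169, 271, 0]) cube([30, 291, 1747]);
translate([1039, 271, 0]) cube([30, 291, 1747]);
translate([199, 271, 0]) cube([840, 291, 28]);
translate([199, 271, 315]) cube([840, 291, 28]);
translate([199, 271, 630]) cube([840, 291, 28]);
translate([199, 271, 945]) cube([840, 291, 28]);
translate([199, 271, 1260]) cube([840, 291, 28]);
translate([199, 271, 1575]) cube([840, 291, 28]);


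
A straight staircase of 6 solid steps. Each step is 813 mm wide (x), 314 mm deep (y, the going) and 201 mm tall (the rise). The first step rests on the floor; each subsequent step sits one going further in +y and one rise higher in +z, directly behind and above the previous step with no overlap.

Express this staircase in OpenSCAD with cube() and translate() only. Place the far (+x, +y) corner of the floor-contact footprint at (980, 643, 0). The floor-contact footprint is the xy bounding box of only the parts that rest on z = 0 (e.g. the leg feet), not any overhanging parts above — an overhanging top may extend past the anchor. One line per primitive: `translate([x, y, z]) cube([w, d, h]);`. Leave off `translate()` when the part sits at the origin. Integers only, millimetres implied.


translate([167, 329, 0]) cube([813, 314, 201]);
translate([167, 643, 201]) cube([813, 314, 201]);
translate([167, 957, 402]) cube([813, 314, 201]);
translate([167, 1271, 603]) cube([813, 314, 201]);
translate([167, 1585, 804]) cube([813, 314, 201]);
translate([167, 1899, 1005]) cube([813, 314, 201]);


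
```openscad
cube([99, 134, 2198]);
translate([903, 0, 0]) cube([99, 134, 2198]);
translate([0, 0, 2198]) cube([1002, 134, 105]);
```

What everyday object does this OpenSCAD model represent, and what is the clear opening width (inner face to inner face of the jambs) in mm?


A door frame. The clear opening width is 804 mm.

Two 2198 mm tall posts with a header on top — a door frame. The left jamb is 99 mm wide at x = 0; the right jamb starts at x = 903. The clear opening is 903 − 99 = 804 mm.


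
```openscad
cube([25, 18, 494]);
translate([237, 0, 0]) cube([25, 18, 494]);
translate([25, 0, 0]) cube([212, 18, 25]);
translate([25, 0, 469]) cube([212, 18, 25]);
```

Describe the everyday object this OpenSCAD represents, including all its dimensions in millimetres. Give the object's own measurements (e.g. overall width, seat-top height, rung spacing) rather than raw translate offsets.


A rectangular picture frame lying in the x–z plane (depth along y). The opening is 212 mm wide (x) by 444 mm tall (z), surrounded by a border 25 mm wide on all four sides. The frame is 18 mm deep and is made of two full-height vertical stiles with two horizontal rails fitted between them.


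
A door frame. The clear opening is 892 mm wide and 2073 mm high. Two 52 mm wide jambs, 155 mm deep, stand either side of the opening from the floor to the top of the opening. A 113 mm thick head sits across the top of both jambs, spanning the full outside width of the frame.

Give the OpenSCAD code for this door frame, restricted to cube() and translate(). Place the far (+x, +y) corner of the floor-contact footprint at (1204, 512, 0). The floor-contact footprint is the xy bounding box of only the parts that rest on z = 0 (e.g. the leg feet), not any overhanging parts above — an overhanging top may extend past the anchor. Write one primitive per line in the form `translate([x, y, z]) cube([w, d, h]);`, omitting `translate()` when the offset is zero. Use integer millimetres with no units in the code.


translate([208, 357, 0]) cube([52, 155, 2073]);
translate([1152, 357, 0]) cube([52, 155, 2073]);
translate([208, 357, 2073]) cube([996, 155, 113]);


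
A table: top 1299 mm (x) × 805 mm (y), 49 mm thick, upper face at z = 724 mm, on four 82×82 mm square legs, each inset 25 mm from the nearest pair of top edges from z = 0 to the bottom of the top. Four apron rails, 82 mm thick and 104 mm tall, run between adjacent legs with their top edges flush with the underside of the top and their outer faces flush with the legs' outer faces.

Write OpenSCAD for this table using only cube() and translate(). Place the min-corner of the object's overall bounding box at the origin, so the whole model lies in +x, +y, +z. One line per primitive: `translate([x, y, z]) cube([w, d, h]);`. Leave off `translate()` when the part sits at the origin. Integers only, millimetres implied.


translate([0, 0, 675]) cube([1299, 805, 49]);
translate([25, 25, 0]) cube([82, 82, 675]);
translate([1192, 25, 0]) cube([82, 82, 675]);
translate([25, 698, 0]) cube([82, 82, 675]);
translate([1192, 698, 0]) cube([82, 82, 675]);
translate([107, 25, 571]) cube([1085, 82, 104]);
translate([107, 698, 571]) cube([1085, 82, 104]);
translate([25, 107, 571]) cube([82, 591, 104]);
translate([1192, 107, 571]) cube([82, 591, 104]);


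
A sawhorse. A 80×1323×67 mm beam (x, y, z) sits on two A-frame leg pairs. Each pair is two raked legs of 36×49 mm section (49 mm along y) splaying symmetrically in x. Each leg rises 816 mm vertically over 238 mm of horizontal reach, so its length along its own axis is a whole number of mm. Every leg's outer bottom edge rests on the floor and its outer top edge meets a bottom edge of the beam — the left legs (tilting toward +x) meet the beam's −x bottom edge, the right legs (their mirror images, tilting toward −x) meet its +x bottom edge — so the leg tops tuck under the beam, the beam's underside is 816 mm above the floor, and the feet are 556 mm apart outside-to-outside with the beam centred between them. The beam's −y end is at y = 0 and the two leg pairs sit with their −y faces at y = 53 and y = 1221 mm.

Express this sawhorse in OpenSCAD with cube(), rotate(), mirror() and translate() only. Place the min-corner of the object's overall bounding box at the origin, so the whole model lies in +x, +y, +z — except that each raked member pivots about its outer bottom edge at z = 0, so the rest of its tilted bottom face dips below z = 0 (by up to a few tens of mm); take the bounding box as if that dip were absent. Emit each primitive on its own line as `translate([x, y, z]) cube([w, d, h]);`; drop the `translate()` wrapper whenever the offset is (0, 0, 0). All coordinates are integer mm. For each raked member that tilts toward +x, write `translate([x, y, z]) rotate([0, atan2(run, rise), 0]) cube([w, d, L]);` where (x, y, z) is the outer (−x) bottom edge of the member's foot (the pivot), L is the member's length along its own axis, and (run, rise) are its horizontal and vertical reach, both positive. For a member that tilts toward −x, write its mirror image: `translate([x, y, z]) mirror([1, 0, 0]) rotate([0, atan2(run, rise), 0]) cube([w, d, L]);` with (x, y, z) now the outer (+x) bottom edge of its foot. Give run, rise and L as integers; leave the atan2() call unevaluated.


translate([238, 0, 816]) cube([80, 1323, 67]);
translate([0, 53, 0]) rotate([0, atan2(238, 816), 0]) cube([36, 49, 850]);
translate([556, 53, 0]) mirror([1, 0, 0]) rotate([0, atan2(238, 816), 0]) cube([36, 49, 850]);
translate([0, 1221, 0]) rotate([0, atan2(238, 816), 0]) cube([36, 49, 850]);
translate([556, 1221, 0]) mirror([1, 0, 0]) rotate([0, atan2(238, 816), 0]) cube([36, 49, 850]);


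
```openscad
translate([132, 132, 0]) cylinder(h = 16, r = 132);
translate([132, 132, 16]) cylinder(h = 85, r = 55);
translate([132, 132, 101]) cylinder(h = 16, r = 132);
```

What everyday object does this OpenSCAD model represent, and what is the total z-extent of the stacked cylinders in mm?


A spool. The overall height is 117 mm.

Three coaxial cylinders, large–small–large — a spool. Two 16 mm flanges and a 85 mm core give 16 + 85 + 16 = 117 mm.


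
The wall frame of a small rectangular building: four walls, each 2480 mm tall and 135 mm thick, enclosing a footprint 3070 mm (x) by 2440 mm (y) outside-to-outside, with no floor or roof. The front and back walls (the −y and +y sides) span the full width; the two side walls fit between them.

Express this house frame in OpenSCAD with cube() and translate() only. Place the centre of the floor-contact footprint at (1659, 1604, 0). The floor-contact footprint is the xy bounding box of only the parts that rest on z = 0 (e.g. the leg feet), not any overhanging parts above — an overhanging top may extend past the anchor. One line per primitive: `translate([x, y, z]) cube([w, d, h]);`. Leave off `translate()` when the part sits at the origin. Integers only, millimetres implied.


translate([124, 384, 0]) cube([3070, 135, 2480]);
translate([124, 2689, 0]) cube([3070, 135, 2480]);
translate([124, 519, 0]) cube([135, 2170, 2480]);
translate([3059, 519, 0]) cube([135, 2170, 2480]);


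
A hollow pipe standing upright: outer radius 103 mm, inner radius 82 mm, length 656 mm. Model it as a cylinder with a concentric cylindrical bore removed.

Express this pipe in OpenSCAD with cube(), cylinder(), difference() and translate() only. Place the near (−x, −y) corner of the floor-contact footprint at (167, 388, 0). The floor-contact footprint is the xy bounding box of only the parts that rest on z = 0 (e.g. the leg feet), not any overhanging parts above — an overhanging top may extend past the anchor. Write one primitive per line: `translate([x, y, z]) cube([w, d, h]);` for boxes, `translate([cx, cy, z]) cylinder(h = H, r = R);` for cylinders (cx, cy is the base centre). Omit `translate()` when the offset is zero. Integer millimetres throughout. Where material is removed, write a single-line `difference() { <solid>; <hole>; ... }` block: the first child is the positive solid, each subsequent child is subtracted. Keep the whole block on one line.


difference() { translate([270, 491, 0]) cylinder(h = 656, r = 103); translate([270, 491, 0]) cylinder(h = 656, r = 82); }


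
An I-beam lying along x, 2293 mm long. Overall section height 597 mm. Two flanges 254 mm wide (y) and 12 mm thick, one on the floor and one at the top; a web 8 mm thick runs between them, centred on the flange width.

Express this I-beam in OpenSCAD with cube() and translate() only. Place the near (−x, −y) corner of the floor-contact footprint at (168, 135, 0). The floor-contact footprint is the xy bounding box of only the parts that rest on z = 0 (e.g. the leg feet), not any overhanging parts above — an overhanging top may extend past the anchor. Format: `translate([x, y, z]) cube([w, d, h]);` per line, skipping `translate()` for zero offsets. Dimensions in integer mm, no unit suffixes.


translate([168, 135, 0]) cube([2293, 254, 12]);
translate([168, 258, 12]) cube([2293, 8, 573]);
translate([168, 135, 585]) cube([2293, 254, 12]);


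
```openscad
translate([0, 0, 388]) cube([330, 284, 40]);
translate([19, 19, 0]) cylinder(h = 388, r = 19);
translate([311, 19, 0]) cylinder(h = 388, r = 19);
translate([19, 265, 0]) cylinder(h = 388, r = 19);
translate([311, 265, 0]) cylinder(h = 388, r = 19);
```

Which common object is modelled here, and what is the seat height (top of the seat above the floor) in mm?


A stool. The seat height is 428 mm.

A 330×284×40 slab at z = 388 on four corner cylinders — a stool. The seat top is 388 + 40 = 428 mm.


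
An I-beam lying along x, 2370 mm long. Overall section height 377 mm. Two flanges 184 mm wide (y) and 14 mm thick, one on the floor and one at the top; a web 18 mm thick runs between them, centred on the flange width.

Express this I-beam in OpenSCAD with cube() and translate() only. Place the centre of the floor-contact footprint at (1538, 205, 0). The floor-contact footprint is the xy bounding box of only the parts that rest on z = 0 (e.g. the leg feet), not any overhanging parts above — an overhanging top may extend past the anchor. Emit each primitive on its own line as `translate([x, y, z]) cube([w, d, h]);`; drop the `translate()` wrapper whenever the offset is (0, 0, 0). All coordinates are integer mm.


translate([353, 113, 0]) cube([2370, 184, 14]);
translate([353, 196, 14]) cube([2370, 18, 349]);
translate([353, 113, 363]) cube([2370, 184, 14]);


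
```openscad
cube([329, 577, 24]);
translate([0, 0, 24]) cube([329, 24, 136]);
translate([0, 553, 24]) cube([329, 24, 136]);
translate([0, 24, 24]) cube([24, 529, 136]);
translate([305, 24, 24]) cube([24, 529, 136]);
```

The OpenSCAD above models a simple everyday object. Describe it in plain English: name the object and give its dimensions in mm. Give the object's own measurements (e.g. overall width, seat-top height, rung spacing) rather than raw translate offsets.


An open-topped rectangular box: outside dimensions 329×577×160 mm, with a uniform wall and base thickness of 24 mm. The base is a full 329×577 slab on the floor; four walls sit on top of the base. The front and back walls (the −y and +y sides) span the full width; the two side walls fit between them.


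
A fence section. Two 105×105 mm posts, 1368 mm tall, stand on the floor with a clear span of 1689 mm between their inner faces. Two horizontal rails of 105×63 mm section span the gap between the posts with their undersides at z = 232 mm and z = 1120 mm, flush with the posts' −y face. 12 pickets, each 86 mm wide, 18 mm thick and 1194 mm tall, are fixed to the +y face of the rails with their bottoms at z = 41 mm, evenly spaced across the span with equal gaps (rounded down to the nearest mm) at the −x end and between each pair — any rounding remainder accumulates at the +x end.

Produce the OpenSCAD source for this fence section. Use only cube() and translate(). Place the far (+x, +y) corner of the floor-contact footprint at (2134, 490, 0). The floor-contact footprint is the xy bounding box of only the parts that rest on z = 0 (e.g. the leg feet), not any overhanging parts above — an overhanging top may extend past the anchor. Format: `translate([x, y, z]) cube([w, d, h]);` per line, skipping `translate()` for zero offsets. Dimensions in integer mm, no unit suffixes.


translate([235, 385, 0]) cube([105, 105, 1368]);
translate([2029, 385, 0]) cube([105, 105, 1368]);
translate([340, 385, 232]) cube([1689, 105, 63]);
translate([340, 385, 1120]) cube([1689, 105, 63]);
translate([390, 490, 41]) cube([86, 18, 1194]);
translate([526, 490, 41]) cube([86, 18, 1194]);
translate([662, 490, 41]) cube([86, 18, 1194]);
translate([798, 490, 41]) cube([86, 18, 1194]);
translate([934, 490, 41]) cube([86, 18, 1194]);
translate([1070, 490, 41]) cube([86, 18, 1194]);
translate([1206, 490, 41]) cube([86, 18, 1194]);
translate([1342, 490, 41]) cube([86, 18, 1194]);
translate([1478, 490, 41]) cube([86, 18, 1194]);
translate([1614, 490, 41]) cube([86, 18, 1194]);
translate([1750, 490, 41]) cube([86, 18, 1194]);
translate([1886, 490, 41]) cube([86, 18, 1194]);


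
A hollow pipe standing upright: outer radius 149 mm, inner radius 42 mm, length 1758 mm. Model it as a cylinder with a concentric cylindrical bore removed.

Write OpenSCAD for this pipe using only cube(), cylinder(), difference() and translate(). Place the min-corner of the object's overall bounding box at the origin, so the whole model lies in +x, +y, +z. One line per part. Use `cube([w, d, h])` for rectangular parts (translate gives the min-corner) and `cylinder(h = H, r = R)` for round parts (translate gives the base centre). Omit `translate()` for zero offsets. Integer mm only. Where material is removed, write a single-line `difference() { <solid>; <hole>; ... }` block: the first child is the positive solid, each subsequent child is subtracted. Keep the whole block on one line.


difference() { translate([149, 149, 0]) cylinder(h = 1758, r = 149); translate([149, 149, 0]) cylinder(h = 1758, r = 42); }


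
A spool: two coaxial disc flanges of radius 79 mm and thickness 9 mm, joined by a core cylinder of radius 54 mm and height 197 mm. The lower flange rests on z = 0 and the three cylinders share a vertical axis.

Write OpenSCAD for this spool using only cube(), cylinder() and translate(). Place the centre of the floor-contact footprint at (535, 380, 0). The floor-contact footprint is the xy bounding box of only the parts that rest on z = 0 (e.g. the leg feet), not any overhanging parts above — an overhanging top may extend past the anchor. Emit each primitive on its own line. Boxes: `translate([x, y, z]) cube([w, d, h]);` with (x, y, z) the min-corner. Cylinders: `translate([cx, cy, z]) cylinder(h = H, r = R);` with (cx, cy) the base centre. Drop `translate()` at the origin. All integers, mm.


translate([535, 380, 0]) cylinder(h = 9, r = 79);
translate([535, 380, 9]) cylinder(h = 197, r = 54);
translate([535, 380, 206]) cylinder(h = 9, r = 79);


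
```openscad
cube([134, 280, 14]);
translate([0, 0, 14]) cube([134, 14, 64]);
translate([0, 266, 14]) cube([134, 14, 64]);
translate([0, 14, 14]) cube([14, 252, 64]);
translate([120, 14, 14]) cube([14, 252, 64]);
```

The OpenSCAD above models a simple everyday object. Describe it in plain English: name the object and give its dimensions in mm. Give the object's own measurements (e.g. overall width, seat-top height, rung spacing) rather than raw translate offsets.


An open-topped rectangular box: outside dimensions 134×280×78 mm, with a uniform wall and base thickness of 14 mm. The base is a full 134×280 slab on the floor; four walls sit on top of the base. The front and back walls (the −y and +y sides) span the full width; the two side walls fit between them.


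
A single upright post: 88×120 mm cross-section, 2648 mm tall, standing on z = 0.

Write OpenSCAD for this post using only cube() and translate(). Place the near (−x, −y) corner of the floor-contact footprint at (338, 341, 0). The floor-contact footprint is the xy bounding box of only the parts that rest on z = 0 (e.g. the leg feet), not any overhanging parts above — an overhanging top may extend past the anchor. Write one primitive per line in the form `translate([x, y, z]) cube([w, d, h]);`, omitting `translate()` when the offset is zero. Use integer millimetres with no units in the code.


translate([338, 341, 0]) cube([88, 120, 2648]);


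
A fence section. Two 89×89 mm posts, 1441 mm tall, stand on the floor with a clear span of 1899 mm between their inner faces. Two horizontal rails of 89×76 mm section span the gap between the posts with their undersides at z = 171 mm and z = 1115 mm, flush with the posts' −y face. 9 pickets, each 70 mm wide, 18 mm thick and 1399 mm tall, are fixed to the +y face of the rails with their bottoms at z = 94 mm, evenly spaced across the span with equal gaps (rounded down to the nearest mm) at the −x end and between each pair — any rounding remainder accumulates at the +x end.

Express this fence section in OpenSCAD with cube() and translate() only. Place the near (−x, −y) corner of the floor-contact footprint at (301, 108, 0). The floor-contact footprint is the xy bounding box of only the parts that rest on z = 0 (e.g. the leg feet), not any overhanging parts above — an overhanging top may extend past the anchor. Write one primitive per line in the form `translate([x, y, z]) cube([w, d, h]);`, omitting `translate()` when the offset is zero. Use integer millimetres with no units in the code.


translate([301, 108, 0]) cube([89, 89, 1441]);
translate([2289, 108, 0]) cube([89, 89, 1441]);
translate([390, 108, 171]) cube([1899, 89, 76]);
translate([390, 108, 1115]) cube([1899, 89, 76]);
translate([516, 197, 94]) cube([70, 18, 1399]);
translate([712, 197, 94]) cube([70, 18, 1399]);
translate([908, 197, 94]) cube([70, 18, 1399]);
translate([1104, 197, 94]) cube([70, 18, 1399]);
translate([1300, 197, 94]) cube([70, 18, 1399]);
translate([1496, 197, 94]) cube([70, 18, 1399]);
translate([1692, 197, 94]) cube([70, 18, 1399]);
translate([1888, 197, 94]) cube([70, 18, 1399]);
translate([2084, 197, 94]) cube([70, 18, 1399]);


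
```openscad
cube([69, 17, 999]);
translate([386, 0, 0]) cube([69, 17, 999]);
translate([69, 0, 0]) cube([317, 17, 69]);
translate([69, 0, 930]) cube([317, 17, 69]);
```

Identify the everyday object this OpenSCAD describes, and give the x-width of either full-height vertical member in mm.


A picture frame. The border width is 69 mm.

Four thin pieces enclosing a rectangular opening — a picture frame. The two full-height stiles are 999 mm tall; the top rail sits at z = 930 and is 69 mm tall, so the border above the opening is 999 − 930 = 69 mm, matching the stile x-width.


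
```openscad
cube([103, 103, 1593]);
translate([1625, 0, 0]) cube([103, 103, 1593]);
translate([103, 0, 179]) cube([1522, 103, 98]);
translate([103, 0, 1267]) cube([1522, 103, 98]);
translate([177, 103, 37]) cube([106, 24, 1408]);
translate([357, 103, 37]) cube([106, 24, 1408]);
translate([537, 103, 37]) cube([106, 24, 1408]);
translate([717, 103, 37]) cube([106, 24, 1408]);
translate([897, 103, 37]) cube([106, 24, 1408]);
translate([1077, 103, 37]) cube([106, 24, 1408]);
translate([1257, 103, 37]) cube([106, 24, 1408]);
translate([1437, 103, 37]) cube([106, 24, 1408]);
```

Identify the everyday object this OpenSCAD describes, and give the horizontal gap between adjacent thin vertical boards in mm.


A fence section. The picket gap is 74 mm.

Two posts, two rails, 8 pickets — a fence section. Span 1522 mm holds 8 pickets of 106 mm with 9 equal gaps: ⌊(1522 − 8·106) / 9⌋ = 74 mm.


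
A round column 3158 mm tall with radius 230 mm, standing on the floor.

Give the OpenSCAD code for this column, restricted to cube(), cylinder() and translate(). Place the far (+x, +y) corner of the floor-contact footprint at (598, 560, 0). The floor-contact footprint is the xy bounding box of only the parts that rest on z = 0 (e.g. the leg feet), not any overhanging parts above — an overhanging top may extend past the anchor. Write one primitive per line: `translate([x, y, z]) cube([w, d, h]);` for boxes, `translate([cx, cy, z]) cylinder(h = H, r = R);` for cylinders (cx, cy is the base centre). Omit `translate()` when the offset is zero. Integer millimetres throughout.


translate([368, 330, 0]) cylinder(h = 3158, r = 230);


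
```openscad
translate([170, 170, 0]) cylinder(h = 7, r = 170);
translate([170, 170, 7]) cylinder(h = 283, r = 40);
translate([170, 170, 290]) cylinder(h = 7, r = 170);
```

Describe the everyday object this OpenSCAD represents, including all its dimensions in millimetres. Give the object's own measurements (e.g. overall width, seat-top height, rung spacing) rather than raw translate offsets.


A spool: two coaxial disc flanges of radius 170 mm and thickness 7 mm, joined by a core cylinder of radius 40 mm and height 283 mm. The lower flange rests on z = 0 and the three cylinders share a vertical axis.


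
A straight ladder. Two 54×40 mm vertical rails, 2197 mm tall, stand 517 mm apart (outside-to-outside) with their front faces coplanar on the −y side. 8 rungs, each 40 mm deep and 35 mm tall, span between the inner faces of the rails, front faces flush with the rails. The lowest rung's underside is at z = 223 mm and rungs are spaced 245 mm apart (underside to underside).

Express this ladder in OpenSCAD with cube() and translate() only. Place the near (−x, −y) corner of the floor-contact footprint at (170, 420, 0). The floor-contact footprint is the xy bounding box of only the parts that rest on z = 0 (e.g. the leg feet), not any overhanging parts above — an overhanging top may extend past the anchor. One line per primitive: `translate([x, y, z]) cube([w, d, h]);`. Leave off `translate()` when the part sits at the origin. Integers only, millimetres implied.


// rung span = 517 - 2*54 = 409
// rung[k] z = 223 + k*245
translate([170, 420, 0]) cube([54, 40, 2197]);
translate([633, 420, 0]) cube([54, 40, 2197]);
translate([224, 420, 223]) cube([409, 40, 35]);
translate([224, 420, 468]) cube([409, 40, 35]);
translate([224, 420, 713]) cube([409, 40, 35]);
translate([224, 420, 958]) cube([409, 40, 35]);
translate([224, 420, 1203]) cube([409, 40, 35]);
translate([224, 420, 1448]) cube([409, 40, 35]);
translate([224, 420, 1693]) cube([409, 40, 35]);
translate([224, 420, 1938]) cube([409, 40, 35]);


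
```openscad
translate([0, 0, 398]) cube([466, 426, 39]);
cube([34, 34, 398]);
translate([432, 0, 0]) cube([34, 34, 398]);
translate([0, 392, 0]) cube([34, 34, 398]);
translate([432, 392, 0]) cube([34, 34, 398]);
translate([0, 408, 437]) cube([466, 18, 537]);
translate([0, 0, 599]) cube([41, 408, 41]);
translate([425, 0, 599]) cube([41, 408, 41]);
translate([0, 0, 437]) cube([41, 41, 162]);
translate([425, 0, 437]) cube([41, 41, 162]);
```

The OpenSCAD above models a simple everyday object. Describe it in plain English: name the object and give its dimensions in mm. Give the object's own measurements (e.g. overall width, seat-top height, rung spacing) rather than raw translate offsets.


A chair. The seat is a 466×426×39 mm slab with its top at z = 437 mm, on four 34×34 mm corner legs (flush with the seat edges, standing on z = 0). A flat backrest 18 mm thick, 537 mm tall, spans the full seat width and rises from the seat top along its +y edge, rear face flush with the rear of the seat. Two armrests of 41×41 mm section run along each side from the seat's front edge to the front of the backrest, top faces 203 mm above the seat top and outer faces flush with the seat's x-edges; a 41×41 mm post under the front of each armrest stands on the seat at the front corner.


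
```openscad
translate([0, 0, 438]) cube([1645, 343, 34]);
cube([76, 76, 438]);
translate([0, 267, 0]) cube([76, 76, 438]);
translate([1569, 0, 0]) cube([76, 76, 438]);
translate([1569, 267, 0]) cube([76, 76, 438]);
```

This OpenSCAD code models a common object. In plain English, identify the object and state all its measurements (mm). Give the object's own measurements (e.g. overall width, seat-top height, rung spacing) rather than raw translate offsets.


A bench: a 1645×343 mm seat slab, 34 mm thick, top at z = 472 mm, on four 76×76 mm square legs flush with the seat corners and standing on z = 0.


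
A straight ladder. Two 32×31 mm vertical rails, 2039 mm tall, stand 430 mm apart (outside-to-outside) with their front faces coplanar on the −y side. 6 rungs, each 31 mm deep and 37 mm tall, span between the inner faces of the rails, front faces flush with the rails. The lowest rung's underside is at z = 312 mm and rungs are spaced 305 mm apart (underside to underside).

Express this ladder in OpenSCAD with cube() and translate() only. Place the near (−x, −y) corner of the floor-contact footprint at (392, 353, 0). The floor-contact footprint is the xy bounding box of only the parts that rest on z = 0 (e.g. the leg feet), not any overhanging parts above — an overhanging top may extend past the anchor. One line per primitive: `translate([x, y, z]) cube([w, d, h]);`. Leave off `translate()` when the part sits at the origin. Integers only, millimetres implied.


translate([392, 353, 0]) cube([32, 31, 2039]);
translate([790, 353, 0]) cube([32, 31, 2039]);
translate([424, 353, 312]) cube([366, 31, 37]);
translate([424, 353, 617]) cube([366, 31, 37]);
translate([424, 353, 922]) cube([366, 31, 37]);
translate([424, 353, 1227]) cube([366, 31, 37]);
translate([424, 353, 1532]) cube([366, 31, 37]);
translate([424, 353, 1837]) cube([366, 31, 37]);


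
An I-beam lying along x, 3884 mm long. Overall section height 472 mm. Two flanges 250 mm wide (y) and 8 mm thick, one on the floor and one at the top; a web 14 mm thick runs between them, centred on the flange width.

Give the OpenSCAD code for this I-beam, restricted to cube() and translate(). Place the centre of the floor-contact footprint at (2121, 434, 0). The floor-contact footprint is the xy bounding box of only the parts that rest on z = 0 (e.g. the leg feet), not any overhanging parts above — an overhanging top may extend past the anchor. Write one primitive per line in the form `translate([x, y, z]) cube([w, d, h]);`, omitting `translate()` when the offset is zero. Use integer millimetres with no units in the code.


translate([179, 309, 0]) cube([3884, 250, 8]);
translate([179, 427, 8]) cube([3884, 14, 456]);
translate([179, 309, 464]) cube([3884, 250, 8]);


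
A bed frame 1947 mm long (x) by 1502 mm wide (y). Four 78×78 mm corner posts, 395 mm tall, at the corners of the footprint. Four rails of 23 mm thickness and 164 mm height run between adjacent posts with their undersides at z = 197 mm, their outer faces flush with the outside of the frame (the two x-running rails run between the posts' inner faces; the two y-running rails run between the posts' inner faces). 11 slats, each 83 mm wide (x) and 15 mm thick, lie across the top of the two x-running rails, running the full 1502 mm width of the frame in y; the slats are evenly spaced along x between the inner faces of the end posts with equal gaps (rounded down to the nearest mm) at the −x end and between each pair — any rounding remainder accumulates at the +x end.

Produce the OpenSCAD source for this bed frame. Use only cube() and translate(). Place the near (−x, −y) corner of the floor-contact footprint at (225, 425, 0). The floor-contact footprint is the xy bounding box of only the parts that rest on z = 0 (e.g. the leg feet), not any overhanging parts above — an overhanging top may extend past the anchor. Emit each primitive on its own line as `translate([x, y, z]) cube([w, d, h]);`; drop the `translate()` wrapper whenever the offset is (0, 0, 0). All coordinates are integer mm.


translate([225, 425, 0]) cube([78, 78, 395]);
translate([225, 1849, 0]) cube([78, 78, 395]);
translate([2094, 425, 0]) cube([78, 78, 395]);
translate([2094, 1849, 0]) cube([78, 78, 395]);
translate([303, 425, 197]) cube([1791, 23, 164]);
translate([303, 1904, 197]) cube([1791, 23, 164]);
translate([225, 503, 197]) cube([23, 1346, 164]);
translate([2149, 503, 197]) cube([23, 1346, 164]);
translate([376, 425, 361]) cube([83, 1502, 15]);
translate([532, 425, 361]) cube([83, 1502, 15]);
translate([688, 425, 361]) cube([83, 1502, 15]);
translate([844, 425, 361]) cube([83, 1502, 15]);
translate([1000, 425, 361]) cube([83, 1502, 15]);
translate([1156, 425, 361]) cube([83, 1502, 15]);
translate([1312, 425, 361]) cube([83, 1502, 15]);
translate([1468, 425, 361]) cube([83, 1502, 15]);
translate([1624, 425, 361]) cube([83, 1502, 15]);
translate([1780, 425, 361]) cube([83, 1502, 15]);
translate([1936, 425, 361]) cube([83, 1502, 15]);
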